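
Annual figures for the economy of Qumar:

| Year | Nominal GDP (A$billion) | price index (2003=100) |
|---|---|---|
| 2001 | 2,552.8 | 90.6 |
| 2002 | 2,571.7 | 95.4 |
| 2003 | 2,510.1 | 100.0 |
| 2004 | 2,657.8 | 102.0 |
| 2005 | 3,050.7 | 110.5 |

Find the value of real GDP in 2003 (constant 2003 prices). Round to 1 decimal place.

Real GDP 2003 = 2510.1 / 1.000 = 2510.10.

A$2,510.1 billion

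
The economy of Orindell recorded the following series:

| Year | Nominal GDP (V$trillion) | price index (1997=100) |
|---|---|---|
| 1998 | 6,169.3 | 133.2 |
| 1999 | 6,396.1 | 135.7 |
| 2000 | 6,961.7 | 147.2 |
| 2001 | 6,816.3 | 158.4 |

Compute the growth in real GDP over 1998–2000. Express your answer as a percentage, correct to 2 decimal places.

Real GDP 1998 = 6169.3/1.332 = 4631.61.
Real GDP 2000 = 6961.7/1.472 = 4729.42.
Change = 4729.42/4631.61 − 1 = 0.0211.

2.11%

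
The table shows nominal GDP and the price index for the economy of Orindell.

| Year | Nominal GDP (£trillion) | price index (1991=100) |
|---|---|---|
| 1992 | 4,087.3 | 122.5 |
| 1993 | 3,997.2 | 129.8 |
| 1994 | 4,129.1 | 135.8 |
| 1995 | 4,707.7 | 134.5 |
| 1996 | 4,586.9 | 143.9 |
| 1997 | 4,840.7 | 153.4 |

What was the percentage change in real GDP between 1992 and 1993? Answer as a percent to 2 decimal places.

-7.70%

Real GDP 1992 = 4087.3/1.225 = 3336.57.
Real GDP 1993 = 3997.2/1.298 = 3079.51.
Change = 3079.51/3336.57 − 1 = -0.0770.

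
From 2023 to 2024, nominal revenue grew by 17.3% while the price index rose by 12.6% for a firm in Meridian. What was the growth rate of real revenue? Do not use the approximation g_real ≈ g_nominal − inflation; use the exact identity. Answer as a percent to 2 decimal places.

(1 + g_nom) = (1 + g_real)(1 + π), so g_real = 1.1730 / 1.1260 − 1 = 0.04174.

4.17%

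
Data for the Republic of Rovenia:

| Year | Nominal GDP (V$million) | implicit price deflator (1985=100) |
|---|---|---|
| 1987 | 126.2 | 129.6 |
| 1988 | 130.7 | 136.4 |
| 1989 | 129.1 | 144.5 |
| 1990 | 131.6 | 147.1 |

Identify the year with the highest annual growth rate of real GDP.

1988: real = 130.7/1.364 = 95.82; growth vs 1987 (97.38) = -1.60%.
1989: real = 129.1/1.445 = 89.34; growth vs 1988 (95.82) = -6.76%.
1990: real = 131.6/1.471 = 89.46; growth vs 1989 (89.34) = 0.13%.

1990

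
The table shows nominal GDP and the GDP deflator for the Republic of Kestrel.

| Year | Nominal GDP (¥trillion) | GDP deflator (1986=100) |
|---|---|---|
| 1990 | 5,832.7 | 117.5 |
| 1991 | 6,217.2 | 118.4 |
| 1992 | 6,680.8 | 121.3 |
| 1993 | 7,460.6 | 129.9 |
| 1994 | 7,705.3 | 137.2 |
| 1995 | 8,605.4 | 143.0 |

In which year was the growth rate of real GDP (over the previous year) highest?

1995

1991: real = 6217.2/1.184 = 5251.01; growth vs 1990 (4964.00) = 5.78%.
1992: real = 6680.8/1.213 = 5507.67; growth vs 1991 (5251.01) = 4.89%.
1993: real = 7460.6/1.299 = 5743.34; growth vs 1992 (5507.67) = 4.28%.
1994: real = 7705.3/1.372 = 5616.11; growth vs 1993 (5743.34) = -2.22%.
1995: real = 8605.4/1.430 = 6017.76; growth vs 1994 (5616.11) = 7.15%.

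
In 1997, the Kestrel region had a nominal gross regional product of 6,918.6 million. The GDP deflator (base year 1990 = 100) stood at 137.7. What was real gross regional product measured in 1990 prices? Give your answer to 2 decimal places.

5,024.40 million

Real gross regional product = Nominal / (GDP deflator/100) = 6918.6 / 1.377 = 5024.40.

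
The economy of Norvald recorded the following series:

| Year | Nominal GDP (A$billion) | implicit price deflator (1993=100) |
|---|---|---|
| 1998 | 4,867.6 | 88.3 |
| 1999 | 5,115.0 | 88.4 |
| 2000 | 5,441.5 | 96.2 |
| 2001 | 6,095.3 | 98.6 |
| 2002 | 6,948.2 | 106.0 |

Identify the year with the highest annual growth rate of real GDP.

2001

1999: real = 5115.0/0.884 = 5786.20; growth vs 1998 (5512.57) = 4.96%.
2000: real = 5441.5/0.962 = 5656.44; growth vs 1999 (5786.20) = -2.24%.
2001: real = 6095.3/0.986 = 6181.85; growth vs 2000 (5656.44) = 9.29%.
2002: real = 6948.2/1.060 = 6554.91; growth vs 2001 (6181.85) = 6.03%.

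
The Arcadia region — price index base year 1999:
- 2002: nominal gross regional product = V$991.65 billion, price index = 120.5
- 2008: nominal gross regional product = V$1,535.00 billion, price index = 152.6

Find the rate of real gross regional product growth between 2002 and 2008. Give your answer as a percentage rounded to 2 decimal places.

Deflate each year: 2002 → 991.65/1.205 = 822.95; 2008 → 1535.00/1.526 = 1005.90.
So real gross regional product changed by 1005.90/822.95 − 1 = 0.2223, i.e. 22.23%.

22.23%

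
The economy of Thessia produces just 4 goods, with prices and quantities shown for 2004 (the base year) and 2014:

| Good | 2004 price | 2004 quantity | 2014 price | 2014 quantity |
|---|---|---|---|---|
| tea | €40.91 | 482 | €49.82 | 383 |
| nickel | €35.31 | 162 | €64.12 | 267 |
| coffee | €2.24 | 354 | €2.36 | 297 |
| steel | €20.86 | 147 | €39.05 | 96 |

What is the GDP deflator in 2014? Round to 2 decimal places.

146.41

Nominal GDP 2014 = 49.82·383 + 64.12·267 + 2.36·297 + 39.05·96 = 40650.82.
Real GDP 2014 (at 2004 prices) = 40.91·383 + 35.31·267 + 2.24·297 + 20.86·96 = 27764.14.
Deflator = Nominal/Real × 100 = 40650.82/27764.14 × 100 = 146.415.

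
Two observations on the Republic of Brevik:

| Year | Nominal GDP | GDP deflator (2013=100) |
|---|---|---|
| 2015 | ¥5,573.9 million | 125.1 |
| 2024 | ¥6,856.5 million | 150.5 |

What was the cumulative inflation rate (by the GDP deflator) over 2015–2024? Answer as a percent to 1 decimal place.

Price-level change = 150.5 / 125.1 − 1 = 0.2030.

20.3%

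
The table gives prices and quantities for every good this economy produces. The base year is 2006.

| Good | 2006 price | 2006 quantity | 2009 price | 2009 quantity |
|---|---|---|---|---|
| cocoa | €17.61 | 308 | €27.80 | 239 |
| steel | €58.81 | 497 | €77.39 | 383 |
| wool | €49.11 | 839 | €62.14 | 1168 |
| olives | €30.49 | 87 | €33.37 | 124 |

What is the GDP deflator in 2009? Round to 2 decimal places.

128.60

Nominal GDP 2009 = 27.80·239 + 77.39·383 + 62.14·1168 + 33.37·124 = 113001.97.
Real GDP 2009 (at 2006 prices) = 17.61·239 + 58.81·383 + 49.11·1168 + 30.49·124 = 87874.26.
Deflator = Nominal/Real × 100 = 113001.97/87874.26 × 100 = 128.595.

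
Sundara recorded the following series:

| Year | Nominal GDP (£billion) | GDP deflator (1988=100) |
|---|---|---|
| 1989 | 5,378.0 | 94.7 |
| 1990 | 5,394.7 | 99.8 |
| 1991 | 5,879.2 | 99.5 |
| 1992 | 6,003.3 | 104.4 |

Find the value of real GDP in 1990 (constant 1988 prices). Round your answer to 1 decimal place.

£5,405.5 billion

Real GDP 1990 = 5394.7 / 0.998 = 5405.51.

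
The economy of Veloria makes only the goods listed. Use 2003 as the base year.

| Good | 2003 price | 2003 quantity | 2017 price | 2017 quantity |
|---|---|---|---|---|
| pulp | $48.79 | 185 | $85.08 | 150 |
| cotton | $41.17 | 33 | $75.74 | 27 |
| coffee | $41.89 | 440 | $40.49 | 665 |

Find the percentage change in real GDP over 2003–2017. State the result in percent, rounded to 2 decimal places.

Real GDP 2003 = Nominal GDP 2003 = 48.79·185 + 41.17·33 + 41.89·440 = 28816.36.
Real GDP 2017 (at 2003 prices) = 48.79·150 + 41.17·27 + 41.89·665 = 36286.94.
Real growth = 36286.94/28816.36 − 1 = 0.2592.

25.92%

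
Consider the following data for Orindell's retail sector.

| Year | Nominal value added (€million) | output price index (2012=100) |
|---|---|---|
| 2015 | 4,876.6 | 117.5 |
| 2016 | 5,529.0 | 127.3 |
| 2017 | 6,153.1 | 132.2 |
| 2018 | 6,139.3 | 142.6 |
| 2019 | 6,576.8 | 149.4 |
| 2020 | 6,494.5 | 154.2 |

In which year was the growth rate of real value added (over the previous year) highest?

2016: real = 5529.0/1.273 = 4343.28; growth vs 2015 (4150.30) = 4.65%.
2017: real = 6153.1/1.322 = 4654.39; growth vs 2016 (4343.28) = 7.16%.
2018: real = 6139.3/1.426 = 4305.26; growth vs 2017 (4654.39) = -7.50%.
2019: real = 6576.8/1.494 = 4402.14; growth vs 2018 (4305.26) = 2.25%.
2020: real = 6494.5/1.542 = 4211.74; growth vs 2019 (4402.14) = -4.33%.

2017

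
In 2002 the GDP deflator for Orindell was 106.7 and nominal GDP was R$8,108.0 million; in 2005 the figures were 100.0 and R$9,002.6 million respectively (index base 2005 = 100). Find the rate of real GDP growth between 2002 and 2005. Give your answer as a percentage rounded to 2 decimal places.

18.47%

Real GDP 2002 = 8108.0 / 1.067 = 7598.88.
Real GDP 2005 = 9002.6 / 1.000 = 9002.60.
Real growth = 9002.60 / 7598.88 − 1 = 0.1847.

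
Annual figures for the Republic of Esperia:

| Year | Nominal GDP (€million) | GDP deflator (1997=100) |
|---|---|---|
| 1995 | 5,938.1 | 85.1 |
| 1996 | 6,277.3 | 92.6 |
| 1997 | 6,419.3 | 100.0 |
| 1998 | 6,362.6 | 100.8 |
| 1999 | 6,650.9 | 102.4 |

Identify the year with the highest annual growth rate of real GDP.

1996: real = 6277.3/0.926 = 6778.94; growth vs 1995 (6977.79) = -2.85%.
1997: real = 6419.3/1.000 = 6419.30; growth vs 1996 (6778.94) = -5.31%.
1998: real = 6362.6/1.008 = 6312.10; growth vs 1997 (6419.30) = -1.67%.
1999: real = 6650.9/1.024 = 6495.02; growth vs 1998 (6312.10) = 2.90%.

1999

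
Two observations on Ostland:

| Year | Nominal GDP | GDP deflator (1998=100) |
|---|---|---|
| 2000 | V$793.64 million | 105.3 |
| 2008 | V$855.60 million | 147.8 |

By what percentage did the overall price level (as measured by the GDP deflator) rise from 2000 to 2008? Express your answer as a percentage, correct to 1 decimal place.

Price-level change = 147.8 / 105.3 − 1 = 0.4036.

40.4%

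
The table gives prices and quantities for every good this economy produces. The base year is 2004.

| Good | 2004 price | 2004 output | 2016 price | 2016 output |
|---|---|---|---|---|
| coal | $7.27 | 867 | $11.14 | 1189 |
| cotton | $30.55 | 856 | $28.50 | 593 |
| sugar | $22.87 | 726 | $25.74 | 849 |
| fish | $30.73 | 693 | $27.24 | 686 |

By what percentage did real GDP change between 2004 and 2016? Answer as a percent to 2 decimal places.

Real GDP 2004 = Nominal GDP 2004 = 7.27·867 + 30.55·856 + 22.87·726 + 30.73·693 = 70353.40.
Real GDP 2016 (at 2004 prices) = 7.27·1189 + 30.55·593 + 22.87·849 + 30.73·686 = 67257.59.
Real growth = 67257.59/70353.40 − 1 = -0.0440.

-4.40%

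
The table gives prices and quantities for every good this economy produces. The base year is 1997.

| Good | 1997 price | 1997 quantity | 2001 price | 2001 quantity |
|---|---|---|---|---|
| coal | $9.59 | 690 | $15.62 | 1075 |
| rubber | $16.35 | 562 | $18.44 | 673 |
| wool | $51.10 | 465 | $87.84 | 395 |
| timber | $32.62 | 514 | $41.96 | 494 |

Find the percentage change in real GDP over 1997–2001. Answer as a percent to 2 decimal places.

Real GDP 1997 = Nominal GDP 1997 = 9.59·690 + 16.35·562 + 51.10·465 + 32.62·514 = 56333.98.
Real GDP 2001 (at 1997 prices) = 9.59·1075 + 16.35·673 + 51.10·395 + 32.62·494 = 57611.58.
Real growth = 57611.58/56333.98 − 1 = 0.0227.

2.27%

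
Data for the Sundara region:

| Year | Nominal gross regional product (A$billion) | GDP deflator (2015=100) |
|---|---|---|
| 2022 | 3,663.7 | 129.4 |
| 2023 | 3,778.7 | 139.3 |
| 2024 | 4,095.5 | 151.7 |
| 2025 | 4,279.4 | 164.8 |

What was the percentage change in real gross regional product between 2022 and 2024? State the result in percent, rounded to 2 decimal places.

Real gross regional product 2022 = 3663.7/1.294 = 2831.30.
Real gross regional product 2024 = 4095.5/1.517 = 2699.74.
Change = 2699.74/2831.30 − 1 = -0.0465.

-4.65%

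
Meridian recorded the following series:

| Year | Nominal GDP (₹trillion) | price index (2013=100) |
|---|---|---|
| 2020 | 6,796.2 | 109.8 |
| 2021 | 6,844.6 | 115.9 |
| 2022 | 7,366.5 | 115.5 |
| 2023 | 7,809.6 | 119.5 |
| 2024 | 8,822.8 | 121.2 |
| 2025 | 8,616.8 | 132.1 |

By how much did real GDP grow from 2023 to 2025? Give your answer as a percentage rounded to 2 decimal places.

Real GDP 2023 = 7809.6/1.195 = 6535.23.
Real GDP 2025 = 8616.8/1.321 = 6522.94.
Change = 6522.94/6535.23 − 1 = -0.0019.

-0.19%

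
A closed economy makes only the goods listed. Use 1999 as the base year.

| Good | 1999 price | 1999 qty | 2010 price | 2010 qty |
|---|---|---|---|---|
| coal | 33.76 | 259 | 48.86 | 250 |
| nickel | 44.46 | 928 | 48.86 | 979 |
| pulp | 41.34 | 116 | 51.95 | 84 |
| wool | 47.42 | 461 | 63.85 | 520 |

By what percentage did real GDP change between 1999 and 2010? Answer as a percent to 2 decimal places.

Real GDP 1999 = Nominal GDP 1999 = 33.76·259 + 44.46·928 + 41.34·116 + 47.42·461 = 76658.78.
Real GDP 2010 (at 1999 prices) = 33.76·250 + 44.46·979 + 41.34·84 + 47.42·520 = 80097.30.
Real growth = 80097.30/76658.78 − 1 = 0.0449.

4.49%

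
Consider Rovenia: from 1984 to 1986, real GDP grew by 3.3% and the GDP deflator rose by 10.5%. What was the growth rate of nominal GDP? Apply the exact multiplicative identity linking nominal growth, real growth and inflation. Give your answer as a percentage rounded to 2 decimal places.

(1 + g_nom) = (1 + g_real)(1 + π) = 1.0330 × 1.1050 = 1.14147.

14.15%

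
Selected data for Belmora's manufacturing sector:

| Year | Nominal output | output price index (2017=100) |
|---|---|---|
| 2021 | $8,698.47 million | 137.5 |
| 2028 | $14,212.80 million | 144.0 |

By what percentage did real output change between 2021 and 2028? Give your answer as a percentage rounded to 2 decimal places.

Deflate each year: 2021 → 8698.47/1.375 = 6326.16; 2028 → 14212.80/1.440 = 9870.00.
So real output changed by 9870.00/6326.16 − 1 = 0.5602, i.e. 56.02%.

56.02%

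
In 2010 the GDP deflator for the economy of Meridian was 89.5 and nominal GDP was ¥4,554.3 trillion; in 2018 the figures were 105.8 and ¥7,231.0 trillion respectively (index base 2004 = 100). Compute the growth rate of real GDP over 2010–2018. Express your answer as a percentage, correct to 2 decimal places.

34.31%

Real GDP 2010 = 4554.3 / 0.895 = 5088.60.
Real GDP 2018 = 7231.0 / 1.058 = 6834.59.
Real growth = 6834.59 / 5088.60 − 1 = 0.3431.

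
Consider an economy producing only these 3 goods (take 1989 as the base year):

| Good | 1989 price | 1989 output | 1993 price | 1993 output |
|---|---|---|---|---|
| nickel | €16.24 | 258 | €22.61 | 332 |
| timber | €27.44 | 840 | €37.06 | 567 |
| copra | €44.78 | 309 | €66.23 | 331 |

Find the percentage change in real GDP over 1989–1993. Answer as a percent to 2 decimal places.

-12.91%

Real GDP 1989 = Nominal GDP 1989 = 16.24·258 + 27.44·840 + 44.78·309 = 41076.54.
Real GDP 1993 (at 1989 prices) = 16.24·332 + 27.44·567 + 44.78·331 = 35772.34.
Real growth = 35772.34/41076.54 − 1 = -0.1291.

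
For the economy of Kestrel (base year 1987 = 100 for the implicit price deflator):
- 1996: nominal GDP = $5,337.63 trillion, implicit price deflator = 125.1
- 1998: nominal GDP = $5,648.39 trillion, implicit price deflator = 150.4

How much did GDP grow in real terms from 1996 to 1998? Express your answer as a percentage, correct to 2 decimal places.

Deflate each year: 1996 → 5337.63/1.251 = 4266.69; 1998 → 5648.39/1.504 = 3755.58.
So real GDP changed by 3755.58/4266.69 − 1 = -0.1198, i.e. -11.98%.

-11.98%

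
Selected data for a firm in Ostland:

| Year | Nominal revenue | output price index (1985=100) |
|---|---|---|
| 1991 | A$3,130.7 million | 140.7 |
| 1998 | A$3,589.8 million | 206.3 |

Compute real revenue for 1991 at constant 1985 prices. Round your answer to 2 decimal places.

Real revenue = Nominal / (output price index/100) = 3130.7 / 1.407 = 2225.09.

A$2,225.09 million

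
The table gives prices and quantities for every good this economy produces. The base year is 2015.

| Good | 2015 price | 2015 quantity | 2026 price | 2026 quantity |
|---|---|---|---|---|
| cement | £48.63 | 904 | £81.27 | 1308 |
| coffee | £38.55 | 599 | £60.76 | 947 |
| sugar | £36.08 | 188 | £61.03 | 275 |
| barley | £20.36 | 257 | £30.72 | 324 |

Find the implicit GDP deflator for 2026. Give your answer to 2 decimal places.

Nominal GDP 2026 = 81.27·1308 + 60.76·947 + 61.03·275 + 30.72·324 = 190577.41.
Real GDP 2026 (at 2015 prices) = 48.63·1308 + 38.55·947 + 36.08·275 + 20.36·324 = 116633.53.
Deflator = Nominal/Real × 100 = 190577.41/116633.53 × 100 = 163.398.

163.40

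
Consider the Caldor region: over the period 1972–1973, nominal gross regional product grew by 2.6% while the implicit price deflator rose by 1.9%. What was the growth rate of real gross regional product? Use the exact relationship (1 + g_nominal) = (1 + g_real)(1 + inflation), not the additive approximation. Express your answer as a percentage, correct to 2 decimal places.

(1 + g_nom) = (1 + g_real)(1 + π), so g_real = 1.0260 / 1.0190 − 1 = 0.00687.

0.69%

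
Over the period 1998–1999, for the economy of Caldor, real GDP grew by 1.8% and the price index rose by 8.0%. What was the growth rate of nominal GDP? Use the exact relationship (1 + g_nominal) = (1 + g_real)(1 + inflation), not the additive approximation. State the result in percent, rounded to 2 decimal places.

(1 + g_nom) = (1 + g_real)(1 + π) = 1.0180 × 1.0800 = 1.09944.

9.94%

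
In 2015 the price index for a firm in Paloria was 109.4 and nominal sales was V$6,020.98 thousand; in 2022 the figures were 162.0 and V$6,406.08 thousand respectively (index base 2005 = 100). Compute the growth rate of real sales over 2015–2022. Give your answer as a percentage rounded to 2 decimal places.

Deflate each year: 2015 → 6020.98/1.094 = 5503.64; 2022 → 6406.08/1.620 = 3954.37.
So real sales changed by 3954.37/5503.64 − 1 = -0.2815, i.e. -28.15%.

-28.15%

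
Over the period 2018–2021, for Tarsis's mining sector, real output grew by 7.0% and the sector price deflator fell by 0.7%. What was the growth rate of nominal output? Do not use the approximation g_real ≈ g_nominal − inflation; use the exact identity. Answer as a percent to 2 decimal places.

(1 + g_nom) = (1 + g_real)(1 + π) = 1.0700 × 0.9930 = 1.06251.

6.25%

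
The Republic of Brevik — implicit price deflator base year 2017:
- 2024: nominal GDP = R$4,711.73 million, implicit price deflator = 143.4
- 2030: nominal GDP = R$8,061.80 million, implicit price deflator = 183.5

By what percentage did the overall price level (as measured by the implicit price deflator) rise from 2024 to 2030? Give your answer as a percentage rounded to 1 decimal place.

Price-level change = 183.5 / 143.4 − 1 = 0.2796.

28.0%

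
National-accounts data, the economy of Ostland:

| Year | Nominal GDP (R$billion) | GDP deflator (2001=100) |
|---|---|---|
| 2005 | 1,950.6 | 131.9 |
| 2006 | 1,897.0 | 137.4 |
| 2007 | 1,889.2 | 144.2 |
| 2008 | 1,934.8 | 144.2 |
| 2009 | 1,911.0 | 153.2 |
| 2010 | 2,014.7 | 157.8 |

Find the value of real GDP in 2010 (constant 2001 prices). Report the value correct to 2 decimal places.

R$1,276.74 billion

Real GDP 2010 = 2014.7 / 1.578 = 1276.74.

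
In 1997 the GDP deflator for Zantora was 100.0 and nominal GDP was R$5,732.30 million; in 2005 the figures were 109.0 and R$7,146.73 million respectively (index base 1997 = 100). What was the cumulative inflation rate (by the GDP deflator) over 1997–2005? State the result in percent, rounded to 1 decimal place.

Price-level change = 109.0 / 100.0 − 1 = 0.0900.

9.0%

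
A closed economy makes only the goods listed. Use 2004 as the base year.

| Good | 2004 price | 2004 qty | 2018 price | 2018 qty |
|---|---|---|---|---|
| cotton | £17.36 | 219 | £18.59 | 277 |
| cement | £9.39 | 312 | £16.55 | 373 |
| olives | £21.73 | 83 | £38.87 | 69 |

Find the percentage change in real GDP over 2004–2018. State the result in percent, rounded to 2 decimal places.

Real GDP 2004 = Nominal GDP 2004 = 17.36·219 + 9.39·312 + 21.73·83 = 8535.11.
Real GDP 2018 (at 2004 prices) = 17.36·277 + 9.39·373 + 21.73·69 = 9810.56.
Real growth = 9810.56/8535.11 − 1 = 0.1494.

14.94%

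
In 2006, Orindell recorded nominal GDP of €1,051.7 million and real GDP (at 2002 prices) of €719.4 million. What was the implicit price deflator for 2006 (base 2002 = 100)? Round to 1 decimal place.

implicit price deflator = (Nominal / Real) × 100 = 1051.7 / 719.4 × 100 = 146.19.

146.2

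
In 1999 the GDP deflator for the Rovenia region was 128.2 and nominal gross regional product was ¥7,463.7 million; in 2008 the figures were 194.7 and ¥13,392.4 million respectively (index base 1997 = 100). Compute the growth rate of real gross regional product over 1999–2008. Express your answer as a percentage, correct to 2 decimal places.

18.15%

Deflate each year: 1999 → 7463.7/1.282 = 5821.92; 2008 → 13392.4/1.947 = 6878.48.
So real gross regional product changed by 6878.48/5821.92 − 1 = 0.1815, i.e. 18.15%.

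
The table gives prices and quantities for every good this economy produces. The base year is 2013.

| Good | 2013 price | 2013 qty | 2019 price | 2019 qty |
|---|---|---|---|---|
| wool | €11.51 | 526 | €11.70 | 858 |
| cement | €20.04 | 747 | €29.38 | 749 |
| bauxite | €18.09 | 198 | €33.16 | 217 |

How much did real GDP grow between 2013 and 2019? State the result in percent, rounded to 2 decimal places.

Real GDP 2013 = Nominal GDP 2013 = 11.51·526 + 20.04·747 + 18.09·198 = 24605.96.
Real GDP 2019 (at 2013 prices) = 11.51·858 + 20.04·749 + 18.09·217 = 28811.07.
Real growth = 28811.07/24605.96 − 1 = 0.1709.

17.09%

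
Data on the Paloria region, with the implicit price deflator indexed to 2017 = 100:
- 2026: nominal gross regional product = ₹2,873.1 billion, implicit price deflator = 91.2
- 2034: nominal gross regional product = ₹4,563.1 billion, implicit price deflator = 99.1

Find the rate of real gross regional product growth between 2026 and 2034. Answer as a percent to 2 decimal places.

46.16%

Real gross regional product 2026 = 2873.1 / 0.912 = 3150.33.
Real gross regional product 2034 = 4563.1 / 0.991 = 4604.54.
Real growth = 4604.54 / 3150.33 − 1 = 0.4616.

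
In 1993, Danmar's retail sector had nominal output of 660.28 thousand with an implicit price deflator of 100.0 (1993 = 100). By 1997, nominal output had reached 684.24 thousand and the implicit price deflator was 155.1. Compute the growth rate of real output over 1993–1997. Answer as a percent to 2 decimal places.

Real output 1993 = 660.28 / 1.000 = 660.28.
Real output 1997 = 684.24 / 1.551 = 441.16.
Real growth = 441.16 / 660.28 − 1 = -0.3319.

-33.19%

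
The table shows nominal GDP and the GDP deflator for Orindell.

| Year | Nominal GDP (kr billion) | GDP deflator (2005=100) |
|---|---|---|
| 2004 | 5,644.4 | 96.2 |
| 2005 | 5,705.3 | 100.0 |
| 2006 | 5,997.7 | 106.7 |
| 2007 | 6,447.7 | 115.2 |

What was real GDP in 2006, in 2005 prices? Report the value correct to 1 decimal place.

kr 5,621.1 billion

Real GDP 2006 = 5997.7 / 1.067 = 5621.09.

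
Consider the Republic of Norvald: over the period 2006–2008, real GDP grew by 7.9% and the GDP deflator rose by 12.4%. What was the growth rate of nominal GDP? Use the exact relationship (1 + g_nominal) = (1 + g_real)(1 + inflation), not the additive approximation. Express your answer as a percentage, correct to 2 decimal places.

(1 + g_nom) = (1 + g_real)(1 + π) = 1.0790 × 1.1240 = 1.21280.

21.28%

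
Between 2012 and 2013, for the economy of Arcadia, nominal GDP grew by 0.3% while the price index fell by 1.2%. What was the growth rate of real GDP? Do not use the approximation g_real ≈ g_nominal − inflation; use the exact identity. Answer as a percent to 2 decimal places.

(1 + g_nom) = (1 + g_real)(1 + π), so g_real = 1.0030 / 0.9880 − 1 = 0.01518.

1.52%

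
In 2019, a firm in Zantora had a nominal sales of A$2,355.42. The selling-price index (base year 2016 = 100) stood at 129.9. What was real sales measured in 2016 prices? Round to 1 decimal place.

A$1,813.3

Real sales = Nominal / (selling-price index/100) = 2355.42 / 1.299 = 1813.26.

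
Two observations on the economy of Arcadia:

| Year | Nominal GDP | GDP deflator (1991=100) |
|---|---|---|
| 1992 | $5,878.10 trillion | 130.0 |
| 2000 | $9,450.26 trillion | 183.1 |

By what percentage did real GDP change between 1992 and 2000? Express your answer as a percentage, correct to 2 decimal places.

Deflate each year: 1992 → 5878.10/1.300 = 4521.62; 2000 → 9450.26/1.831 = 5161.26.
So real GDP changed by 5161.26/4521.62 − 1 = 0.1415, i.e. 14.15%.

14.15%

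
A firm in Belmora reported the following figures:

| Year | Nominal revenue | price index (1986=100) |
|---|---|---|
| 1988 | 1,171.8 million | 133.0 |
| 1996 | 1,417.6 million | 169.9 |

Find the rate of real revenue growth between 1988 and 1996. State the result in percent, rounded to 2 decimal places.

Real revenue 1988 = 1171.8 / 1.330 = 881.05.
Real revenue 1996 = 1417.6 / 1.699 = 834.37.
Real growth = 834.37 / 881.05 − 1 = -0.0530.

-5.30%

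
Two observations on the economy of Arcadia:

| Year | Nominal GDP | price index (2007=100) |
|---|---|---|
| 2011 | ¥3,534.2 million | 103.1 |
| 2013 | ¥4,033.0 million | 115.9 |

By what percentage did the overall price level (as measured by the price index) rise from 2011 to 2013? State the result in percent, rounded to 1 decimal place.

Price-level change = 115.9 / 103.1 − 1 = 0.1242.

12.4%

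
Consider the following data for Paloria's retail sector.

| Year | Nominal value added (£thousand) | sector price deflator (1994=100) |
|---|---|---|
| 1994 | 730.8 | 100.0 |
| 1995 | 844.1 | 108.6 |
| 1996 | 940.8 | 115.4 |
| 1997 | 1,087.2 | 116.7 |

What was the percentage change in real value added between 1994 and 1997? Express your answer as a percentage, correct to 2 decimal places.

27.48%

Real value added 1994 = 730.8/1.000 = 730.80.
Real value added 1997 = 1087.2/1.167 = 931.62.
Change = 931.62/730.80 − 1 = 0.2748.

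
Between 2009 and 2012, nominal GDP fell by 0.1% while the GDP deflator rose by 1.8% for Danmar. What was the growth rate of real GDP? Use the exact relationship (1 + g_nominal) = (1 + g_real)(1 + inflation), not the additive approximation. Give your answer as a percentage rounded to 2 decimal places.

-1.87%

(1 + g_nom) = (1 + g_real)(1 + π), so g_real = 0.9990 / 1.0180 − 1 = -0.01866.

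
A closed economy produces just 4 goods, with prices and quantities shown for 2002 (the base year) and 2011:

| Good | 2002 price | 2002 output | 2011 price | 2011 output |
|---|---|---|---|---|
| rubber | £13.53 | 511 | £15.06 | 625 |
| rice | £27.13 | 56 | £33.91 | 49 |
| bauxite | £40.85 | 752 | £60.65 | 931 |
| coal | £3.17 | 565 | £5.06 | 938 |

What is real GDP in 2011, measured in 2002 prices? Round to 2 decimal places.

£50790.43

Real GDP 2011 = Σ (p_2002 × q_2011) = 13.53·625 + 27.13·49 + 40.85·931 + 3.17·938 = 50790.43.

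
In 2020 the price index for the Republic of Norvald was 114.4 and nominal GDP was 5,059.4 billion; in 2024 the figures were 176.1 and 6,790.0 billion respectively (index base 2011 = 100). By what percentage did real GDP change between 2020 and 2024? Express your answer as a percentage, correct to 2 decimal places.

Deflate each year: 2020 → 5059.4/1.144 = 4422.55; 2024 → 6790.0/1.761 = 3855.76.
So real GDP changed by 3855.76/4422.55 − 1 = -0.1282, i.e. -12.82%.

-12.82%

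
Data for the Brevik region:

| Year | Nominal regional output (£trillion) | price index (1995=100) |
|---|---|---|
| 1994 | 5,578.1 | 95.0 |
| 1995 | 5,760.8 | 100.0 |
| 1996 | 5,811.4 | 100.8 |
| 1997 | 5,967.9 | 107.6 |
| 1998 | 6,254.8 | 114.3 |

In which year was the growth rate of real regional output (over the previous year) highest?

1996

1995: real = 5760.8/1.000 = 5760.80; growth vs 1994 (5871.68) = -1.89%.
1996: real = 5811.4/1.008 = 5765.28; growth vs 1995 (5760.80) = 0.08%.
1997: real = 5967.9/1.076 = 5546.38; growth vs 1996 (5765.28) = -3.80%.
1998: real = 6254.8/1.143 = 5472.27; growth vs 1997 (5546.38) = -1.34%.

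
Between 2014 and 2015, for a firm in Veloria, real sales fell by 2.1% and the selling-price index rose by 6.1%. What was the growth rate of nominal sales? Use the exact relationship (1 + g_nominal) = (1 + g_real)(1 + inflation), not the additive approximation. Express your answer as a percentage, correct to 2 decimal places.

(1 + g_nom) = (1 + g_real)(1 + π) = 0.9790 × 1.0610 = 1.03872.

3.87%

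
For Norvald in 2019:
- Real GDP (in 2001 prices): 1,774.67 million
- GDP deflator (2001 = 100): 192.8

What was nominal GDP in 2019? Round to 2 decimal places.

3,421.56 million

Nominal GDP = Real × (GDP deflator/100) = 1774.67 × 1.928 = 3421.56.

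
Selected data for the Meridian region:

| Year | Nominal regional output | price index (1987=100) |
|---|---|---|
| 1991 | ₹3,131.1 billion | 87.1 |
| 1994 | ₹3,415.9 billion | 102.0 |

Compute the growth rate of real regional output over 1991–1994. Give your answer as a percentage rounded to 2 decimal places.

-6.84%

Deflate each year: 1991 → 3131.1/0.871 = 3594.83; 1994 → 3415.9/1.020 = 3348.92.
So real regional output changed by 3348.92/3594.83 − 1 = -0.0684, i.e. -6.84%.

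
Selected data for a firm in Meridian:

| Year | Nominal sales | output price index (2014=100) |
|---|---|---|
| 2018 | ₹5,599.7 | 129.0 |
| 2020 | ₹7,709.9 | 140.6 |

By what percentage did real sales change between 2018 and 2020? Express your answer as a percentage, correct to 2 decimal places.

26.32%

Real sales 2018 = 5599.7 / 1.290 = 4340.85.
Real sales 2020 = 7709.9 / 1.406 = 5483.57.
Real growth = 5483.57 / 4340.85 − 1 = 0.2632.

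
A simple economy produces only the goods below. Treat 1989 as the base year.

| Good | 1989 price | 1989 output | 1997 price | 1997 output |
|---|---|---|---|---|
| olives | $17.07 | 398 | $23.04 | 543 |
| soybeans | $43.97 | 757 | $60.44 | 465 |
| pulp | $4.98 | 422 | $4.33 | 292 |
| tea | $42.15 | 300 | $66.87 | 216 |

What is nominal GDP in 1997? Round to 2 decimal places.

$56323.60

Nominal GDP 1997 = Σ (p_1997 × q_1997) = 23.04·543 + 60.44·465 + 4.33·292 + 66.87·216 = 56323.60.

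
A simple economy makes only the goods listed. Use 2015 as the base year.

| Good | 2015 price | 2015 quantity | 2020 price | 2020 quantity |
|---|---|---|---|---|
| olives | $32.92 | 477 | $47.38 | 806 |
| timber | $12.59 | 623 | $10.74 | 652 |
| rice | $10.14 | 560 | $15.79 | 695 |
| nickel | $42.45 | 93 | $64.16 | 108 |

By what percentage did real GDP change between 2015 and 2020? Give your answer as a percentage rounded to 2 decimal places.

Real GDP 2015 = Nominal GDP 2015 = 32.92·477 + 12.59·623 + 10.14·560 + 42.45·93 = 33172.66.
Real GDP 2020 (at 2015 prices) = 32.92·806 + 12.59·652 + 10.14·695 + 42.45·108 = 46374.10.
Real growth = 46374.10/33172.66 − 1 = 0.3980.

39.80%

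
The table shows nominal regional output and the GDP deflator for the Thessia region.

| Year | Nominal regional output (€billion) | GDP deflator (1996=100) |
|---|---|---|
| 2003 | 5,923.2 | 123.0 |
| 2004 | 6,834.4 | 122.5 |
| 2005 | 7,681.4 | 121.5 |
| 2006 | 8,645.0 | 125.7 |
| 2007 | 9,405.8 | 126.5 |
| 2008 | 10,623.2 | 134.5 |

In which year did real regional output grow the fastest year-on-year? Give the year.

2004

2004: real = 6834.4/1.225 = 5579.10; growth vs 2003 (4815.61) = 15.85%.
2005: real = 7681.4/1.215 = 6322.14; growth vs 2004 (5579.10) = 13.32%.
2006: real = 8645.0/1.257 = 6877.49; growth vs 2005 (6322.14) = 8.78%.
2007: real = 9405.8/1.265 = 7435.42; growth vs 2006 (6877.49) = 8.11%.
2008: real = 10623.2/1.345 = 7898.29; growth vs 2007 (7435.42) = 6.23%.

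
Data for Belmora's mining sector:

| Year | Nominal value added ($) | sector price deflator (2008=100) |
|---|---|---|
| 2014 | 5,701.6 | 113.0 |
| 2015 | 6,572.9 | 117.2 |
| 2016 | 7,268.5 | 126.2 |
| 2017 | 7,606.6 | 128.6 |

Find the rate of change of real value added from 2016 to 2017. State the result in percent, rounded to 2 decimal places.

Real value added 2016 = 7268.5/1.262 = 5759.51.
Real value added 2017 = 7606.6/1.286 = 5914.93.
Change = 5914.93/5759.51 − 1 = 0.0270.

2.70%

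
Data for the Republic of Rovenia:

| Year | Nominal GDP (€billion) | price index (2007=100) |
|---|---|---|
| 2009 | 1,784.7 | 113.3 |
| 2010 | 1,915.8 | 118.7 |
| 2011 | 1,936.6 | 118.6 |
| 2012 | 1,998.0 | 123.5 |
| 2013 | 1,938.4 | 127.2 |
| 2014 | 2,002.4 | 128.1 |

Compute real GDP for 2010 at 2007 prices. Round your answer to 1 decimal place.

Real GDP 2010 = 1915.8 / 1.187 = 1613.98.

€1,614.0 billion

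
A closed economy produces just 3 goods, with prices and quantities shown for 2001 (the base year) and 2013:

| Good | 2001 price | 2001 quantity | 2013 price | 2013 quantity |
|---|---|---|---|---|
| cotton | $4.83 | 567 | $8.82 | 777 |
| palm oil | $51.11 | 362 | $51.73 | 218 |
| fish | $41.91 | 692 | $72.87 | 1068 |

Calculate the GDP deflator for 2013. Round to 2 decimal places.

Nominal GDP 2013 = 8.82·777 + 51.73·218 + 72.87·1068 = 95955.44.
Real GDP 2013 (at 2001 prices) = 4.83·777 + 51.11·218 + 41.91·1068 = 59654.77.
Deflator = Nominal/Real × 100 = 95955.44/59654.77 × 100 = 160.851.

160.85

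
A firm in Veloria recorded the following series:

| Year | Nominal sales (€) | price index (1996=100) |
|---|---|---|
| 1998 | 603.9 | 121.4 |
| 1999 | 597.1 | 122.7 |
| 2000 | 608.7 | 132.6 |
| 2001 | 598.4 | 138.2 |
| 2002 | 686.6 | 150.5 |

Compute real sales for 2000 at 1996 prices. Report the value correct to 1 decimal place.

Real sales 2000 = 608.7 / 1.326 = 459.05.

€459.0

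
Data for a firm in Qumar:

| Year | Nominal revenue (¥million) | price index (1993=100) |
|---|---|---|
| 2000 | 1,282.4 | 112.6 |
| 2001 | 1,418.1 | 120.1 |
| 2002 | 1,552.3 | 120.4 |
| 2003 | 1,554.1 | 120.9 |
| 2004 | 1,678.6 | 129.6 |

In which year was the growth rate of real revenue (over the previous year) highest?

2002

2001: real = 1418.1/1.201 = 1180.77; growth vs 2000 (1138.90) = 3.68%.
2002: real = 1552.3/1.204 = 1289.29; growth vs 2001 (1180.77) = 9.19%.
2003: real = 1554.1/1.209 = 1285.44; growth vs 2002 (1289.29) = -0.30%.
2004: real = 1678.6/1.296 = 1295.22; growth vs 2003 (1285.44) = 0.76%.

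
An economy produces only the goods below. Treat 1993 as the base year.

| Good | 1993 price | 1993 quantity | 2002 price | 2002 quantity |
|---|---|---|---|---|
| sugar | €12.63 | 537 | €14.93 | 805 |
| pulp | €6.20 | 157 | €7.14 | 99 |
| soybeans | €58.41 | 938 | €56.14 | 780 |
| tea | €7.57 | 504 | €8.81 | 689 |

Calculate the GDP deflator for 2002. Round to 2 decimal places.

101.67

Nominal GDP 2002 = 14.93·805 + 7.14·99 + 56.14·780 + 8.81·689 = 62584.80.
Real GDP 2002 (at 1993 prices) = 12.63·805 + 6.20·99 + 58.41·780 + 7.57·689 = 61556.48.
Deflator = Nominal/Real × 100 = 62584.80/61556.48 × 100 = 101.671.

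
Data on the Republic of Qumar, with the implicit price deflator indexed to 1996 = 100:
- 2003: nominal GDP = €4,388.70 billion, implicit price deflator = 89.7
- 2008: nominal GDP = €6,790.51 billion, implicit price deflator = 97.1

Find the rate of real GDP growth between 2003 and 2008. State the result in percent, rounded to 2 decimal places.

Real GDP 2003 = 4388.70 / 0.897 = 4892.64.
Real GDP 2008 = 6790.51 / 0.971 = 6993.32.
Real growth = 6993.32 / 4892.64 − 1 = 0.4294.

42.94%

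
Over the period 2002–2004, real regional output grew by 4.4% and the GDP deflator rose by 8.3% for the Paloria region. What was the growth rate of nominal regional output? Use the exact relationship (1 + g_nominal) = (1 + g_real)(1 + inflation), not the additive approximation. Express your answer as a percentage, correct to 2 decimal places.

13.07%

(1 + g_nom) = (1 + g_real)(1 + π) = 1.0440 × 1.0830 = 1.13065.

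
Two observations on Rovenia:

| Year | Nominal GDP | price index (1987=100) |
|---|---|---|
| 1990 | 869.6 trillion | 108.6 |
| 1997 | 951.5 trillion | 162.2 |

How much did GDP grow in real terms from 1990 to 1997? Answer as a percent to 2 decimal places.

Real GDP 1990 = 869.6 / 1.086 = 800.74.
Real GDP 1997 = 951.5 / 1.622 = 586.62.
Real growth = 586.62 / 800.74 − 1 = -0.2674.

-26.74%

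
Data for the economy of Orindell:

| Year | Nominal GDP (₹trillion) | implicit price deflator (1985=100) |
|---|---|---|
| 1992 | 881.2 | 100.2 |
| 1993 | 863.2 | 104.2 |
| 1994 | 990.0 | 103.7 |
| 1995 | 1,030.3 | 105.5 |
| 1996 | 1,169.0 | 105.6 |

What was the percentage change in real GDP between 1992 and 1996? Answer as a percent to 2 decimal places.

25.88%

Real GDP 1992 = 881.2/1.002 = 879.44.
Real GDP 1996 = 1169.0/1.056 = 1107.01.
Change = 1107.01/879.44 − 1 = 0.2588.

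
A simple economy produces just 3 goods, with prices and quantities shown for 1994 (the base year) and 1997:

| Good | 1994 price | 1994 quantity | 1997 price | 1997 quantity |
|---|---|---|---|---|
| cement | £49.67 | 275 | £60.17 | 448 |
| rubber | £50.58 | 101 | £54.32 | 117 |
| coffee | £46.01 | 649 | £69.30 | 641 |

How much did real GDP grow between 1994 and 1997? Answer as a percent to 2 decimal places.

18.58%

Real GDP 1994 = Nominal GDP 1994 = 49.67·275 + 50.58·101 + 46.01·649 = 48628.32.
Real GDP 1997 (at 1994 prices) = 49.67·448 + 50.58·117 + 46.01·641 = 57662.43.
Real growth = 57662.43/48628.32 − 1 = 0.1858.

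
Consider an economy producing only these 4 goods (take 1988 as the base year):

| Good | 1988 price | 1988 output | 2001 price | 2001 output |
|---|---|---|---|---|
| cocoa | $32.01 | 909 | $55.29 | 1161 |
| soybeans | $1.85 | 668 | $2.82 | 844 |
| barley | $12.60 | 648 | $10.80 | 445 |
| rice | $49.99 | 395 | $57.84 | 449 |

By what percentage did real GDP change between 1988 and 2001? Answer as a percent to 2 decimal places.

Real GDP 1988 = Nominal GDP 1988 = 32.01·909 + 1.85·668 + 12.60·648 + 49.99·395 = 58243.74.
Real GDP 2001 (at 1988 prices) = 32.01·1161 + 1.85·844 + 12.60·445 + 49.99·449 = 66777.52.
Real growth = 66777.52/58243.74 − 1 = 0.1465.

14.65%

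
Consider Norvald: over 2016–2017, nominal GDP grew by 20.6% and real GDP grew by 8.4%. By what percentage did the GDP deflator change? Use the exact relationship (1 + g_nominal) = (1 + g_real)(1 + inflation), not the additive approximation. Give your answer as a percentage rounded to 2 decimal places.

11.25%

(1 + g_nom) = (1 + g_real)(1 + π), so π = 1.2060 / 1.0840 − 1 = 0.11255.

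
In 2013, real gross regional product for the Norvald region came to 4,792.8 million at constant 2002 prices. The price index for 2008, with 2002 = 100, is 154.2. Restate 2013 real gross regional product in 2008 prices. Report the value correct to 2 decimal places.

Real gross regional product in 2008 prices = Real gross regional product in 2002 prices × (P_2008/P_2002) = 4792.8 × 1.542 = 7390.50.

7,390.50 million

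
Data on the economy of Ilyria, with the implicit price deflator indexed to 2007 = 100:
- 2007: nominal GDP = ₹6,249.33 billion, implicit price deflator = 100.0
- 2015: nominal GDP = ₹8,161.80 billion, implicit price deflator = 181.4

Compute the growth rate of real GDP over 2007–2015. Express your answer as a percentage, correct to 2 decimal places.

Deflate each year: 2007 → 6249.33/1.000 = 6249.33; 2015 → 8161.80/1.814 = 4499.34.
So real GDP changed by 4499.34/6249.33 − 1 = -0.2800, i.e. -28.00%.

-28.00%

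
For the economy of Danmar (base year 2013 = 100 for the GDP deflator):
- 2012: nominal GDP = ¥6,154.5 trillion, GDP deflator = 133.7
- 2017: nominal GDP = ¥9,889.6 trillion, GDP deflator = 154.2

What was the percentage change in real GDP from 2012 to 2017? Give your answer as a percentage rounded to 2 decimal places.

39.33%

Deflate each year: 2012 → 6154.5/1.337 = 4603.22; 2017 → 9889.6/1.542 = 6413.49.
So real GDP changed by 6413.49/4603.22 − 1 = 0.3933, i.e. 39.33%.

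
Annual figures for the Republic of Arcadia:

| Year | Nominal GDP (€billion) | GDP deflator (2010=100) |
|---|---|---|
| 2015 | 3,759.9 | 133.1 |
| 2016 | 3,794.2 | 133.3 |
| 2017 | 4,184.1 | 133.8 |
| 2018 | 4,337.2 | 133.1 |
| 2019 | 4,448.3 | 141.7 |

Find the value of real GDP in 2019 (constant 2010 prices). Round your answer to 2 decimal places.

Real GDP 2019 = 4448.3 / 1.417 = 3139.24.

€3,139.24 billion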